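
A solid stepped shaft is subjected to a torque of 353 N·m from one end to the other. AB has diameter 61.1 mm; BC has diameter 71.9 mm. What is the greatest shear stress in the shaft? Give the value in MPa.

Under the same torque, τ_max = 16T/(πd³) is largest where d is smallest — segment AB (d = 61.1 mm).
τ_max = 16·353.0/(π·(0.0611)³) = 7.882×10^6 Pa.

7.88 MPa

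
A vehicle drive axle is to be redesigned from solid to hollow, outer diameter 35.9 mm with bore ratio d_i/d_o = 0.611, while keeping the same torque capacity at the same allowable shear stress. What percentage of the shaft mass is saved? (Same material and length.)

30.7 %

Equal τ_max and T ⇒ the solid shaft needs d_s³ = d_o³(1−k⁴), so d_s = 35.9·(1−0.611⁴)^(1/3) = 34.15 mm.
Area ratio A_h/A_s = d_o²(1−k²)/d_s² = (1−k²)/(1−k⁴)^(2/3) = 0.6926.
Mass saving = 1 − 0.6926 = 30.7 %.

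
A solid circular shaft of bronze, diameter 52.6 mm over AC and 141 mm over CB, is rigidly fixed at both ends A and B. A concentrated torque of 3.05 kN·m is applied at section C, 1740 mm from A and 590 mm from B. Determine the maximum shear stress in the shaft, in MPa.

Compatibility: T_A·a/J_AC = T_B·b/J_CB with T_A + T_B = T₀.
J_AC = 7.52×10^-7 m⁴, J_CB = 3.88×10^-5 m⁴, so T_A = T₀·(J_AC/a)/((J_AC/a)+(J_CB/b)) = 19.90 N·m, T_B = 3030 N·m.
τ in each portion: τ_AC = 6.96×10^5 Pa, τ_CB = 5.51×10^6 Pa; maximum is in CB.
τ_max = T_CB·r/J = 3030·0.0705/3.88×10^-5 = 5.505×10^6 Pa.

5.51 MPa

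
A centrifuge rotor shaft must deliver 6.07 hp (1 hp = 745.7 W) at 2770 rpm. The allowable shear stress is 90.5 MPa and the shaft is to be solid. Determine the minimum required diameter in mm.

9.58 mm

ω = 2π·2770/60 = 290.1 rad/s, so T = P/ω = 6.07×745.7 / 290.1 = 15.60 N·m.
For a solid shaft τ_max = 16T/(πd³), so d = (16T/(π τ_allow))^(1/3) = (16·15.60/(π·9.05×10^7))^(1/3) = 0.009576 m.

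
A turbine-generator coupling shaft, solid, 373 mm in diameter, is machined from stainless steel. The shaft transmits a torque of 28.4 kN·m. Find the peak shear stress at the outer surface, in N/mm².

J = πd⁴/32 = π(0.373)⁴/32 = 1.900×10^-3 m⁴.
τ_max = T·r/J = 28400 × 0.186 / 1.900×10^-3 = 2.787×10^6 Pa.

2.79 N/mm²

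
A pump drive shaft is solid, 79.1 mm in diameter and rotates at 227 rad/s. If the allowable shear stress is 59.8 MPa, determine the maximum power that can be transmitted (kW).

J = πd⁴/32 = π(0.0791)⁴/32 = 3.843×10^-6 m⁴.
T_max = τ_allow·J/r = 5.98×10^7 × 3.843×10^-6 / 0.0395 = 5811 N·m.
ω = 227 rad/s, so P_max = T_max·ω = 1.319×10^6 W.

1320 kW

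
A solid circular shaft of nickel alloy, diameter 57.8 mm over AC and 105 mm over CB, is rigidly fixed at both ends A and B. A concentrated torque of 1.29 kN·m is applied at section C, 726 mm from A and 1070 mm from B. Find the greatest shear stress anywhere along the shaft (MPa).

Compatibility: T_A·a/J_AC = T_B·b/J_CB with T_A + T_B = T₀.
J_AC = 1.10×10^-6 m⁴, J_CB = 1.19×10^-5 m⁴, so T_A = T₀·(J_AC/a)/((J_AC/a)+(J_CB/b)) = 153.8 N·m, T_B = 1136 N·m.
τ in each portion: τ_AC = 4.06×10^6 Pa, τ_CB = 5.00×10^6 Pa; maximum is in CB.
τ_max = T_CB·r/J = 1136·0.0525/1.19×10^-5 = 4.999×10^6 Pa.

5.00 MPa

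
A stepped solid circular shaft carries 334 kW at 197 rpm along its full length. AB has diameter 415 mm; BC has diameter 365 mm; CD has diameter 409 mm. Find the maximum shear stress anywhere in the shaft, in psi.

ω = 2π·197/60 = 20.63 rad/s, so T = P/ω = 334×10³ / 20.63 = 16190 N·m.
Under the same torque, τ_max = 16T/(πd³) is largest where d is smallest — segment BC (d = 365 mm).
τ_max = 16·16190/(π·(0.365)³) = 1.696×10^6 Pa.

246 psi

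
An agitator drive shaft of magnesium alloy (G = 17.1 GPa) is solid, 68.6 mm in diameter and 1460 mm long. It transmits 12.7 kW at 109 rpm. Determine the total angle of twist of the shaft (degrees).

2.50°

ω = 2π·109/60 = 11.41 rad/s, so T = P/ω = 12.7×10³ / 11.41 = 1113 N·m.
J = πd⁴/32 = π(0.0686)⁴/32 = 2.174×10^-6 m⁴.
θ = T·L/(G·J) = 1113 × 1.46 / (17.1×10⁹ × 2.174×10^-6) = 0.04369 rad.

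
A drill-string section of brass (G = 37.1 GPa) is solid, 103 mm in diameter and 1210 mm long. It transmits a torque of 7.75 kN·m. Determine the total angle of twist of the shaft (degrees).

1.31°

J = πd⁴/32 = π(0.103)⁴/32 = 1.105×10^-5 m⁴.
θ = T·L/(G·J) = 7750 × 1.21 / (37.1×10⁹ × 1.105×10^-5) = 0.02288 rad.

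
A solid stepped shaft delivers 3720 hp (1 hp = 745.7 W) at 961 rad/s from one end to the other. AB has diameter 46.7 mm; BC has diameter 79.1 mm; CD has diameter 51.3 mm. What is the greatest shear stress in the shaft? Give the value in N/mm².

ω = 961 rad/s, so T = P/ω = 3720×745.7 / 961.0 = 2887 N·m.
Under the same torque, τ_max = 16T/(πd³) is largest where d is smallest — segment AB (d = 46.7 mm).
τ_max = 16·2887/(π·(0.0467)³) = 1.443×10^8 Pa.

144 N/mm²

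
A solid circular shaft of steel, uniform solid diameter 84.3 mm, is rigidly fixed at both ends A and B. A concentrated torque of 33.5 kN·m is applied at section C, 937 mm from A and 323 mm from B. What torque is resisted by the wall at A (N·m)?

8590 N·m

With uniform GJ and both ends fixed, compatibility θ_AC = θ_CB gives T_A·a = T_B·b, together with T_A + T_B = T₀.
T_A = T₀·b/(a+b) = 33500·323/1260 = 8588 N·m; T_B = 24910 N·m.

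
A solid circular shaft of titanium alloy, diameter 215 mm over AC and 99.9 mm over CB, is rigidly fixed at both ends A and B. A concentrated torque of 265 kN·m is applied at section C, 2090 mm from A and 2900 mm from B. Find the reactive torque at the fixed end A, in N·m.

256000 N·m

Compatibility: T_A·a/J_AC = T_B·b/J_CB with T_A + T_B = T₀.
J_AC = 2.10×10^-4 m⁴, J_CB = 9.78×10^-6 m⁴, so T_A = T₀·(J_AC/a)/((J_AC/a)+(J_CB/b)) = 256400 N·m, T_B = 8613 N·m.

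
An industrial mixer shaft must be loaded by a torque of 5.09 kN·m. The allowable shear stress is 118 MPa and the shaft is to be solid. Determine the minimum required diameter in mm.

60.3 mm

For a solid shaft τ_max = 16T/(πd³), so d = (16T/(π τ_allow))^(1/3) = (16·5090/(π·1.18×10^8))^(1/3) = 0.06034 m.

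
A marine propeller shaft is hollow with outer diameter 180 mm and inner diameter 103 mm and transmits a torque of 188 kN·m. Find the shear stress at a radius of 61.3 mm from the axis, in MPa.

125 MPa

J = π(d_o⁴ − d_i⁴)/32 = π(0.180⁴ − 0.103⁴)/32 = 9.201×10^-5 m⁴.
Shear stress varies linearly with radius: τ = T·r/J = 188000 × 0.0613 / 9.201×10^-5 = 1.253×10^8 Pa.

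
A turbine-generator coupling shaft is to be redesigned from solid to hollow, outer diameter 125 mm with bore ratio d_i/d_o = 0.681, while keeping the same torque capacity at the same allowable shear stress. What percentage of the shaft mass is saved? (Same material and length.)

37.0 %

Equal τ_max and T ⇒ the solid shaft needs d_s³ = d_o³(1−k⁴), so d_s = 125·(1−0.681⁴)^(1/3) = 115.3 mm.
Area ratio A_h/A_s = d_o²(1−k²)/d_s² = (1−k²)/(1−k⁴)^(2/3) = 0.6302.
Mass saving = 1 − 0.6302 = 37.0 %.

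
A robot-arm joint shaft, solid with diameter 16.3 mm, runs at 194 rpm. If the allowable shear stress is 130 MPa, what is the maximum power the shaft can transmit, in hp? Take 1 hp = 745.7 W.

3.01 hp

J = πd⁴/32 = π(0.0163)⁴/32 = 6.930×10^-9 m⁴.
T_max = τ_allow·J/r = 1.30×10^8 × 6.930×10^-9 / 0.00815 = 110.5 N·m.
ω = 2π·194/60 = 20.32 rad/s, so P_max = T_max·ω = 2246 W.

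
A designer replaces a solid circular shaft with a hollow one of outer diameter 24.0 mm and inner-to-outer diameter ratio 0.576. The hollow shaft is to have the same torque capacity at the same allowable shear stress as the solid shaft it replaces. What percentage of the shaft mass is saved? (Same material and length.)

Equal τ_max and T ⇒ the solid shaft needs d_s³ = d_o³(1−k⁴), so d_s = 24.0·(1−0.576⁴)^(1/3) = 23.08 mm.
Area ratio A_h/A_s = d_o²(1−k²)/d_s² = (1−k²)/(1−k⁴)^(2/3) = 0.7222.
Mass saving = 1 − 0.7222 = 27.8 %.

27.8 %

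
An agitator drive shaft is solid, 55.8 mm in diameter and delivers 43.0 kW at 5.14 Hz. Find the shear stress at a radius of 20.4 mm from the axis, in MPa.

ω = 2π·5.14 = 32.30 rad/s, so T = P/ω = 43.0×10³ / 32.30 = 1331 N·m.
J = πd⁴/32 = π(0.0558)⁴/32 = 9.518×10^-7 m⁴.
Shear stress varies linearly with radius: τ = T·r/J = 1331 × 0.0204 / 9.518×10^-7 = 2.854×10^7 Pa.

28.5 MPa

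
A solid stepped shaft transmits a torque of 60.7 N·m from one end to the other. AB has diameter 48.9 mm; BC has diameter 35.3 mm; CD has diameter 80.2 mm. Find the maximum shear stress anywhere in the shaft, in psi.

1020 psi

Under the same torque, τ_max = 16T/(πd³) is largest where d is smallest — segment BC (d = 35.3 mm).
τ_max = 16·60.70/(π·(0.0353)³) = 7.028×10^6 Pa.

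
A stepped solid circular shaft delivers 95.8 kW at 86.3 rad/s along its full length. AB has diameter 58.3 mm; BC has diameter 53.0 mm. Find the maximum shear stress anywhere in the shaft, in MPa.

38.0 MPa

ω = 86.3 rad/s, so T = P/ω = 95.8×10³ / 86.30 = 1110 N·m.
Under the same torque, τ_max = 16T/(πd³) is largest where d is smallest — segment BC (d = 53.0 mm).
τ_max = 16·1110/(π·(0.0530)³) = 3.797×10^7 Pa.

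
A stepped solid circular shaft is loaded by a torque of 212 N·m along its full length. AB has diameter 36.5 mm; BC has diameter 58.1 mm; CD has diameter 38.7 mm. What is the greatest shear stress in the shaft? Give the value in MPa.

22.2 MPa

Under the same torque, τ_max = 16T/(πd³) is largest where d is smallest — segment AB (d = 36.5 mm).
τ_max = 16·212.0/(π·(0.0365)³) = 2.220×10^7 Pa.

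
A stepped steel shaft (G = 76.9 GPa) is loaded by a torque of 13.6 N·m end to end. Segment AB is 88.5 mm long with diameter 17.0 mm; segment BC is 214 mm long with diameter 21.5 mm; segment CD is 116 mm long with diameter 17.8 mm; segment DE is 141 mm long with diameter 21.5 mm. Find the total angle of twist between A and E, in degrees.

0.400°

J_AB = π(0.0170)⁴/32 = 8.20×10^-9 m⁴; J_BC = π(0.0215)⁴/32 = 2.10×10^-8 m⁴; J_CD = π(0.0178)⁴/32 = 9.86×10^-9 m⁴; J_DE = π(0.0215)⁴/32 = 2.10×10^-8 m⁴.
θ = (T/G)·Σ L_i/J_i = (13.60/76.9×10⁹)·(0.0885/8.20×10^-9 + 0.214/2.10×10^-8 + 0.116/9.86×10^-9 + 0.141/2.10×10^-8) = 6.983×10^-3 rad.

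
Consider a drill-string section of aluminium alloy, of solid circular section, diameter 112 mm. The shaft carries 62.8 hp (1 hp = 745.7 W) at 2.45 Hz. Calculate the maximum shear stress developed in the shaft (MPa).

ω = 2π·2.45 = 15.39 rad/s, so T = P/ω = 62.8×745.7 / 15.39 = 3042 N·m.
J = πd⁴/32 = π(0.112)⁴/32 = 1.545×10^-5 m⁴.
τ_max = T·r/J = 3042 × 0.0560 / 1.545×10^-5 = 1.103×10^7 Pa.

11.0 MPa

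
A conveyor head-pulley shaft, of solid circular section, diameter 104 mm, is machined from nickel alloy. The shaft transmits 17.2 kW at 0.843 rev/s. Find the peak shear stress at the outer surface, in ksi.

2.13 ksi

ω = 2π·0.843 = 5.297 rad/s, so T = P/ω = 17.2×10³ / 5.297 = 3247 N·m.
J = πd⁴/32 = π(0.104)⁴/32 = 1.149×10^-5 m⁴.
τ_max = T·r/J = 3247 × 0.0520 / 1.149×10^-5 = 1.470×10^7 Pa.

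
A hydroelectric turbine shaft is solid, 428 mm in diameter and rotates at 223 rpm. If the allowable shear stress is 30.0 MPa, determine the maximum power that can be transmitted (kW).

J = πd⁴/32 = π(0.428)⁴/32 = 3.294×10^-3 m⁴.
T_max = τ_allow·J/r = 3.00×10^7 × 3.294×10^-3 / 0.214 = 461800 N·m.
ω = 2π·223/60 = 23.35 rad/s, so P_max = T_max·ω = 1.078×10^7 W.

10800 kW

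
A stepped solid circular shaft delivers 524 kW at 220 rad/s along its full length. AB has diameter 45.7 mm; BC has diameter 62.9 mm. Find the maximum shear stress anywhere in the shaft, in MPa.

127 MPa

ω = 220 rad/s, so T = P/ω = 524×10³ / 220.0 = 2382 N·m.
Under the same torque, τ_max = 16T/(πd³) is largest where d is smallest — segment AB (d = 45.7 mm).
τ_max = 16·2382/(π·(0.0457)³) = 1.271×10^8 Pa.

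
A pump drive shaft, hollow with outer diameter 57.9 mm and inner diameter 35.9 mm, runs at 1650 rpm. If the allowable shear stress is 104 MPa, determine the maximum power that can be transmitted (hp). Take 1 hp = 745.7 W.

J = π(d_o⁴ − d_i⁴)/32 = π(0.0579⁴ − 0.0359⁴)/32 = 9.403×10^-7 m⁴.
T_max = τ_allow·J/r = 1.04×10^8 × 9.403×10^-7 / 0.0290 = 3378 N·m.
ω = 2π·1650/60 = 172.8 rad/s, so P_max = T_max·ω = 5.837×10^5 W.

783 hp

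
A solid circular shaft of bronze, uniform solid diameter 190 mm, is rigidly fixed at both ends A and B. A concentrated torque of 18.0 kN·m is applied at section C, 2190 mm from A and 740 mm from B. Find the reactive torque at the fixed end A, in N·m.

With uniform GJ and both ends fixed, compatibility θ_AC = θ_CB gives T_A·a = T_B·b, together with T_A + T_B = T₀.
T_A = T₀·b/(a+b) = 18000·740/2930 = 4546 N·m; T_B = 13450 N·m.

4550 N·m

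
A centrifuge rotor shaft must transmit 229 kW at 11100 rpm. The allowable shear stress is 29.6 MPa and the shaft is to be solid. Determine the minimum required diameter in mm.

ω = 2π·11100/60 = 1162 rad/s, so T = P/ω = 229×10³ / 1162 = 197.0 N·m.
For a solid shaft τ_max = 16T/(πd³), so d = (16T/(π τ_allow))^(1/3) = (16·197.0/(π·2.96×10^7))^(1/3) = 0.03236 m.

32.4 mm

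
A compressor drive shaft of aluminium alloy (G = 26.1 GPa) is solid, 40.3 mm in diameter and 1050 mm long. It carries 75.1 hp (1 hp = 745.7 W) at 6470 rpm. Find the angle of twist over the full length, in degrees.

ω = 2π·6470/60 = 677.5 rad/s, so T = P/ω = 75.1×745.7 / 677.5 = 82.66 N·m.
J = πd⁴/32 = π(0.0403)⁴/32 = 2.590×10^-7 m⁴.
θ = T·L/(G·J) = 82.66 × 1.05 / (26.1×10⁹ × 2.590×10^-7) = 0.01284 rad.

0.736°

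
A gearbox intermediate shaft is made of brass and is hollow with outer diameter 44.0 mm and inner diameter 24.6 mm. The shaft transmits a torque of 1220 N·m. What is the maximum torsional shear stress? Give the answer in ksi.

J = π(d_o⁴ − d_i⁴)/32 = π(0.0440⁴ − 0.0246⁴)/32 = 3.320×10^-7 m⁴.
τ_max = T·r/J = 1220 × 0.0220 / 3.320×10^-7 = 8.084×10^7 Pa.

11.7 ksi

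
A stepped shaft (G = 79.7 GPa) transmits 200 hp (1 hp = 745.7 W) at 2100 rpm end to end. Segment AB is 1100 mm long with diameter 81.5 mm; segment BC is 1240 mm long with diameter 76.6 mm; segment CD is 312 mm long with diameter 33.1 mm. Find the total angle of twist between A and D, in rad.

ω = 2π·2100/60 = 219.9 rad/s, so T = P/ω = 200×745.7 / 219.9 = 678.2 N·m.
J_AB = π(0.0815)⁴/32 = 4.33×10^-6 m⁴; J_BC = π(0.0766)⁴/32 = 3.38×10^-6 m⁴; J_CD = π(0.0331)⁴/32 = 1.18×10^-7 m⁴.
θ = (T/G)·Σ L_i/J_i = (678.2/79.7×10⁹)·(1.10/4.33×10^-6 + 1.24/3.38×10^-6 + 0.312/1.18×10^-7) = 0.02781 rad.

0.0278 rad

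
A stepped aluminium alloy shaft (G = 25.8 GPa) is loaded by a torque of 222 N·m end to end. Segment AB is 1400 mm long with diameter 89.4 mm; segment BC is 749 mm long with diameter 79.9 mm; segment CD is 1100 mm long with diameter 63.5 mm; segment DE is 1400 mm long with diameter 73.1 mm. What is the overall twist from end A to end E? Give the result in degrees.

0.788°

J_AB = π(0.0894)⁴/32 = 6.27×10^-6 m⁴; J_BC = π(0.0799)⁴/32 = 4.00×10^-6 m⁴; J_CD = π(0.0635)⁴/32 = 1.60×10^-6 m⁴; J_DE = π(0.0731)⁴/32 = 2.80×10^-6 m⁴.
θ = (T/G)·Σ L_i/J_i = (222.0/25.8×10⁹)·(1.40/6.27×10^-6 + 0.749/4.00×10^-6 + 1.10/1.60×10^-6 + 1.40/2.80×10^-6) = 0.01376 rad.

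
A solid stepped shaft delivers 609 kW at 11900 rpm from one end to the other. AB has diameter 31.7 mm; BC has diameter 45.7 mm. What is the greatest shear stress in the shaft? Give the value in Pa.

7.81e7 Pa

ω = 2π·11900/60 = 1246 rad/s, so T = P/ω = 609×10³ / 1246 = 488.7 N·m.
Under the same torque, τ_max = 16T/(πd³) is largest where d is smallest — segment AB (d = 31.7 mm).
τ_max = 16·488.7/(π·(0.0317)³) = 7.813×10^7 Pa.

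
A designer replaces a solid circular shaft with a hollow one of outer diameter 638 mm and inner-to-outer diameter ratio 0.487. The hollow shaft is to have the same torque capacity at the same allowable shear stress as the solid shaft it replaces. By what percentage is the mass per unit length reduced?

20.7 %

Equal τ_max and T ⇒ the solid shaft needs d_s³ = d_o³(1−k⁴), so d_s = 638·(1−0.487⁴)^(1/3) = 625.8 mm.
Area ratio A_h/A_s = d_o²(1−k²)/d_s² = (1−k²)/(1−k⁴)^(2/3) = 0.7928.
Mass saving = 1 − 0.7928 = 20.7 %.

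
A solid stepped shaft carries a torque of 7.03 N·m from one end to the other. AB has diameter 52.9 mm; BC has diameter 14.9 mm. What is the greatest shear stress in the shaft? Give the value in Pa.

Under the same torque, τ_max = 16T/(πd³) is largest where d is smallest — segment BC (d = 14.9 mm).
τ_max = 16·7.030/(π·(0.0149)³) = 1.082×10^7 Pa.

1.08e7 Pa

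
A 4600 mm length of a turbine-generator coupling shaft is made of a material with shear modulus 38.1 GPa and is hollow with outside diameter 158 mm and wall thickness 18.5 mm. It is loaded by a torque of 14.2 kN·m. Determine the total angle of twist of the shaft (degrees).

J = π(d_o⁴ − d_i⁴)/32 = π(0.158⁴ − 0.121⁴)/32 = 4.014×10^-5 m⁴.
θ = T·L/(G·J) = 14200 × 4.60 / (38.1×10⁹ × 4.014×10^-5) = 0.04271 rad.

2.45°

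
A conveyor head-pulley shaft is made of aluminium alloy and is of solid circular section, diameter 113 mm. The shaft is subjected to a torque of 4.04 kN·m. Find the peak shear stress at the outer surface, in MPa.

14.3 MPa

J = πd⁴/32 = π(0.113)⁴/32 = 1.601×10^-5 m⁴.
τ_max = T·r/J = 4040 × 0.0565 / 1.601×10^-5 = 1.426×10^7 Pa.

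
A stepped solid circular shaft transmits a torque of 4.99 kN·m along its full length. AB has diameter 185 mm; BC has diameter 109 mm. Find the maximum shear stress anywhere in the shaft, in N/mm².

19.6 N/mm²

Under the same torque, τ_max = 16T/(πd³) is largest where d is smallest — segment BC (d = 109 mm).
τ_max = 16·4990/(π·(0.109)³) = 1.962×10^7 Pa.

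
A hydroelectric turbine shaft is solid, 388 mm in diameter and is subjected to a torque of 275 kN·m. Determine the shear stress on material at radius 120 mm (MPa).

J = πd⁴/32 = π(0.388)⁴/32 = 2.225×10^-3 m⁴.
Shear stress varies linearly with radius: τ = T·r/J = 275000 × 0.120 / 2.225×10^-3 = 1.483×10^7 Pa.

14.8 MPa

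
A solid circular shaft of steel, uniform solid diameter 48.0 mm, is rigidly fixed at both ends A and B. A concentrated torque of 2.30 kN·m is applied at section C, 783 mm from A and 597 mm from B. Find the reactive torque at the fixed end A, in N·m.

With uniform GJ and both ends fixed, compatibility θ_AC = θ_CB gives T_A·a = T_B·b, together with T_A + T_B = T₀.
T_A = T₀·b/(a+b) = 2300·597/1380 = 995.0 N·m; T_B = 1305 N·m.

995 N·m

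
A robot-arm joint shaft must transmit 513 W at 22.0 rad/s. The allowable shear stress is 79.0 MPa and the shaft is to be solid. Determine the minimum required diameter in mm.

11.5 mm

ω = 22.0 rad/s, so T = P/ω = 513 / 22.00 = 23.32 N·m.
For a solid shaft τ_max = 16T/(πd³), so d = (16T/(π τ_allow))^(1/3) = (16·23.32/(π·7.90×10^7))^(1/3) = 0.01146 m.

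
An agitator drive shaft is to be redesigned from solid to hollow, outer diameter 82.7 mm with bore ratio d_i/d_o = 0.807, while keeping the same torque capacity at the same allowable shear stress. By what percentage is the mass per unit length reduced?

49.6 %

Equal τ_max and T ⇒ the solid shaft needs d_s³ = d_o³(1−k⁴), so d_s = 82.7·(1−0.807⁴)^(1/3) = 68.80 mm.
Area ratio A_h/A_s = d_o²(1−k²)/d_s² = (1−k²)/(1−k⁴)^(2/3) = 0.5038.
Mass saving = 1 − 0.5038 = 49.6 %.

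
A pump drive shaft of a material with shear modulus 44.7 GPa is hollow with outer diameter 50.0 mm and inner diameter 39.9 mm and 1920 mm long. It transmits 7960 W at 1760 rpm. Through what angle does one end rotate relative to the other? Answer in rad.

0.00509 rad

ω = 2π·1760/60 = 184.3 rad/s, so T = P/ω = 7960 / 184.3 = 43.19 N·m.
J = π(d_o⁴ − d_i⁴)/32 = π(0.0500⁴ − 0.0399⁴)/32 = 3.648×10^-7 m⁴.
θ = T·L/(G·J) = 43.19 × 1.92 / (44.7×10⁹ × 3.648×10^-7) = 5.086×10^-3 rad.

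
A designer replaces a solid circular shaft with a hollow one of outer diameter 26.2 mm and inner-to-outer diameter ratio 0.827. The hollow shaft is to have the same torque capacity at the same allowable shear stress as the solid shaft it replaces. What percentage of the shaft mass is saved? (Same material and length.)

Equal τ_max and T ⇒ the solid shaft needs d_s³ = d_o³(1−k⁴), so d_s = 26.2·(1−0.827⁴)^(1/3) = 21.23 mm.
Area ratio A_h/A_s = d_o²(1−k²)/d_s² = (1−k²)/(1−k⁴)^(2/3) = 0.4813.
Mass saving = 1 − 0.4813 = 51.9 %.

51.9 %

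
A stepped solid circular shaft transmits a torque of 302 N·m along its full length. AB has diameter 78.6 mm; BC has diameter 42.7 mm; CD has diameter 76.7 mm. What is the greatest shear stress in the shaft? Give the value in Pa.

1.98e7 Pa

Under the same torque, τ_max = 16T/(πd³) is largest where d is smallest — segment BC (d = 42.7 mm).
τ_max = 16·302.0/(π·(0.0427)³) = 1.976×10^7 Pa.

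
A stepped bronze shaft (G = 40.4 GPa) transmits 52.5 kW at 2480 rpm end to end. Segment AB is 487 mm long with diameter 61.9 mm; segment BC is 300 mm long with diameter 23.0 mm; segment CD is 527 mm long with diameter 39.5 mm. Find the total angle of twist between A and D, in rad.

0.0674 rad

ω = 2π·2480/60 = 259.7 rad/s, so T = P/ω = 52.5×10³ / 259.7 = 202.2 N·m.
J_AB = π(0.0619)⁴/32 = 1.44×10^-6 m⁴; J_BC = π(0.0230)⁴/32 = 2.75×10^-8 m⁴; J_CD = π(0.0395)⁴/32 = 2.39×10^-7 m⁴.
θ = (T/G)·Σ L_i/J_i = (202.2/40.4×10⁹)·(0.487/1.44×10^-6 + 0.300/2.75×10^-8 + 0.527/2.39×10^-7) = 0.06736 rad.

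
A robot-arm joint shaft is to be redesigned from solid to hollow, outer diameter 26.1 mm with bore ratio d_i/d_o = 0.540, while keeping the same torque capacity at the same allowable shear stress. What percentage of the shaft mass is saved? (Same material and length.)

Equal τ_max and T ⇒ the solid shaft needs d_s³ = d_o³(1−k⁴), so d_s = 26.1·(1−0.540⁴)^(1/3) = 25.34 mm.
Area ratio A_h/A_s = d_o²(1−k²)/d_s² = (1−k²)/(1−k⁴)^(2/3) = 0.7516.
Mass saving = 1 − 0.7516 = 24.8 %.

24.8 %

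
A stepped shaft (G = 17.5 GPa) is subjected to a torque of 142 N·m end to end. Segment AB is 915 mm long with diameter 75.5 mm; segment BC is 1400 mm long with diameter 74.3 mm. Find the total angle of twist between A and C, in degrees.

0.351°

J_AB = π(0.0755)⁴/32 = 3.19×10^-6 m⁴; J_BC = π(0.0743)⁴/32 = 2.99×10^-6 m⁴.
θ = (T/G)·Σ L_i/J_i = (142.0/17.5×10⁹)·(0.915/3.19×10^-6 + 1.40/2.99×10^-6) = 6.124×10^-3 rad.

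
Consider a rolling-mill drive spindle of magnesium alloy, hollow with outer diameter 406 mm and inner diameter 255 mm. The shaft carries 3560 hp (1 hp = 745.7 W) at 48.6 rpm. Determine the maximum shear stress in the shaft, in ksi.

ω = 2π·48.6/60 = 5.089 rad/s, so T = P/ω = 3560×745.7 / 5.089 = 521600 N·m.
J = π(d_o⁴ − d_i⁴)/32 = π(0.406⁴ − 0.255⁴)/32 = 2.252×10^-3 m⁴.
τ_max = T·r/J = 521600 × 0.203 / 2.252×10^-3 = 4.701×10^7 Pa.

6.82 ksi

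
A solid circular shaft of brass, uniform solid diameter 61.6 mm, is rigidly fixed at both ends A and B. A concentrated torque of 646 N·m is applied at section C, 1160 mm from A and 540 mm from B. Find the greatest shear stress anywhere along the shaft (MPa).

With uniform GJ and both ends fixed, compatibility θ_AC = θ_CB gives T_A·a = T_B·b, together with T_A + T_B = T₀.
T_A = T₀·b/(a+b) = 646.0·540/1700 = 205.2 N·m; T_B = 440.8 N·m.
τ in each portion: τ_AC = 4.47×10^6 Pa, τ_CB = 9.60×10^6 Pa; maximum is in CB.
τ_max = T_CB·r/J = 440.8·0.0308/1.41×10^-6 = 9.604×10^6 Pa.

9.60 MPa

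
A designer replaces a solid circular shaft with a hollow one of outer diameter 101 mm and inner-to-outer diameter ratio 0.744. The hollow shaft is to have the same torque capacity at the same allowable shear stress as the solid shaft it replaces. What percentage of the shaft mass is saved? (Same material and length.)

43.0 %

Equal τ_max and T ⇒ the solid shaft needs d_s³ = d_o³(1−k⁴), so d_s = 101·(1−0.744⁴)^(1/3) = 89.40 mm.
Area ratio A_h/A_s = d_o²(1−k²)/d_s² = (1−k²)/(1−k⁴)^(2/3) = 0.5698.
Mass saving = 1 − 0.5698 = 43.0 %.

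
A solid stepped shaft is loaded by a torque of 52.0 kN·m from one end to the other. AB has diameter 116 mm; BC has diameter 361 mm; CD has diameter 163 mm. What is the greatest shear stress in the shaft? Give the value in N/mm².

Under the same torque, τ_max = 16T/(πd³) is largest where d is smallest — segment AB (d = 116 mm).
τ_max = 16·52000/(π·(0.116)³) = 1.697×10^8 Pa.

170 N/mm²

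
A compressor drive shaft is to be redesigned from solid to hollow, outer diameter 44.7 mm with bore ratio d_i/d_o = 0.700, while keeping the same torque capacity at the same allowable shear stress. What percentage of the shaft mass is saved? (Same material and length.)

Equal τ_max and T ⇒ the solid shaft needs d_s³ = d_o³(1−k⁴), so d_s = 44.7·(1−0.700⁴)^(1/3) = 40.79 mm.
Area ratio A_h/A_s = d_o²(1−k²)/d_s² = (1−k²)/(1−k⁴)^(2/3) = 0.6124.
Mass saving = 1 − 0.6124 = 38.8 %.

38.8 %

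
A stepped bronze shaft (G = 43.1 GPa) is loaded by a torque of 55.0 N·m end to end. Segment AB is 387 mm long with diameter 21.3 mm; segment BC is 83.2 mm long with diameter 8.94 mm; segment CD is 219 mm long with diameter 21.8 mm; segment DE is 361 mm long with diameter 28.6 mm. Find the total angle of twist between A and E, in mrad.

213 mrad

J_AB = π(0.0213)⁴/32 = 2.02×10^-8 m⁴; J_BC = π(0.00894)⁴/32 = 6.27×10^-10 m⁴; J_CD = π(0.0218)⁴/32 = 2.22×10^-8 m⁴; J_DE = π(0.0286)⁴/32 = 6.57×10^-8 m⁴.
θ = (T/G)·Σ L_i/J_i = (55.00/43.1×10⁹)·(0.387/2.02×10^-8 + 0.0832/6.27×10^-10 + 0.219/2.22×10^-8 + 0.361/6.57×10^-8) = 0.2134 rad.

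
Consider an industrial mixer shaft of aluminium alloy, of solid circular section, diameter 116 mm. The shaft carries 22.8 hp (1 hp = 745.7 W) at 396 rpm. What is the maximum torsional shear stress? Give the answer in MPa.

ω = 2π·396/60 = 41.47 rad/s, so T = P/ω = 22.8×745.7 / 41.47 = 410.0 N·m.
J = πd⁴/32 = π(0.116)⁴/32 = 1.778×10^-5 m⁴.
τ_max = T·r/J = 410.0 × 0.0580 / 1.778×10^-5 = 1.338×10^6 Pa.

1.34 MPa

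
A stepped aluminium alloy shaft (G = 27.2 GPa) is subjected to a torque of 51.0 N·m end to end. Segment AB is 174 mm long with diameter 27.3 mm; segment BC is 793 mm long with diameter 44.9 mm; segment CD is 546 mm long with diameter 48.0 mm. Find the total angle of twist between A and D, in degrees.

J_AB = π(0.0273)⁴/32 = 5.45×10^-8 m⁴; J_BC = π(0.0449)⁴/32 = 3.99×10^-7 m⁴; J_CD = π(0.0480)⁴/32 = 5.21×10^-7 m⁴.
θ = (T/G)·Σ L_i/J_i = (51.00/27.2×10⁹)·(0.174/5.45×10^-8 + 0.793/3.99×10^-7 + 0.546/5.21×10^-7) = 0.01167 rad.

0.669°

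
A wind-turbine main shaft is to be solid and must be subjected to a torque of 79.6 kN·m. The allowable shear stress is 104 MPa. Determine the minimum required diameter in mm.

For a solid shaft τ_max = 16T/(πd³), so d = (16T/(π τ_allow))^(1/3) = (16·79600/(π·1.04×10^8))^(1/3) = 0.1574 m.

157 mm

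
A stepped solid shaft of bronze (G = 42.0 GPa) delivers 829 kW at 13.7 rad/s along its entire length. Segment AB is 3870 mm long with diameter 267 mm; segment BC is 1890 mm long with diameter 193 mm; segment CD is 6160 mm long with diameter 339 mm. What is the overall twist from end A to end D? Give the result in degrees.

2.18°

ω = 13.7 rad/s, so T = P/ω = 829×10³ / 13.70 = 60510 N·m.
J_AB = π(0.267)⁴/32 = 4.99×10^-4 m⁴; J_BC = π(0.193)⁴/32 = 1.36×10^-4 m⁴; J_CD = π(0.339)⁴/32 = 1.30×10^-3 m⁴.
θ = (T/G)·Σ L_i/J_i = (60510/42.0×10⁹)·(3.87/4.99×10^-4 + 1.89/1.36×10^-4 + 6.16/1.30×10^-3) = 0.03801 rad.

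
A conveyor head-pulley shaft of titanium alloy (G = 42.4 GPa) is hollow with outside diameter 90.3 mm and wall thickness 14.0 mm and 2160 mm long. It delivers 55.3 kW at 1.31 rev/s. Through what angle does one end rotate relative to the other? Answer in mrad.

67.8 mrad

ω = 2π·1.31 = 8.231 rad/s, so T = P/ω = 55.3×10³ / 8.231 = 6719 N·m.
J = π(d_o⁴ − d_i⁴)/32 = π(0.0903⁴ − 0.0623⁴)/32 = 5.049×10^-6 m⁴.
θ = T·L/(G·J) = 6719 × 2.16 / (42.4×10⁹ × 5.049×10^-6) = 0.06779 rad.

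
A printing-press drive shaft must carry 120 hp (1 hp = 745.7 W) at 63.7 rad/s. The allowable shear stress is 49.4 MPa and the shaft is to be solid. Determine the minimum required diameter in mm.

52.5 mm

ω = 63.7 rad/s, so T = P/ω = 120×745.7 / 63.70 = 1405 N·m.
For a solid shaft τ_max = 16T/(πd³), so d = (16T/(π τ_allow))^(1/3) = (16·1405/(π·4.94×10^7))^(1/3) = 0.05251 m.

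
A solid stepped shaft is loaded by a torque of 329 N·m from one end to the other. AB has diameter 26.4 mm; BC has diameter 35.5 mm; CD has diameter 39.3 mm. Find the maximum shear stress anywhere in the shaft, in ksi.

13.2 ksi

Under the same torque, τ_max = 16T/(πd³) is largest where d is smallest — segment AB (d = 26.4 mm).
τ_max = 16·329.0/(π·(0.0264)³) = 9.107×10^7 Pa.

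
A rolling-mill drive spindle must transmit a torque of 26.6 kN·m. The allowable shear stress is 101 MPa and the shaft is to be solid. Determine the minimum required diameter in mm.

For a solid shaft τ_max = 16T/(πd³), so d = (16T/(π τ_allow))^(1/3) = (16·26600/(π·1.01×10^8))^(1/3) = 0.1103 m.

110 mm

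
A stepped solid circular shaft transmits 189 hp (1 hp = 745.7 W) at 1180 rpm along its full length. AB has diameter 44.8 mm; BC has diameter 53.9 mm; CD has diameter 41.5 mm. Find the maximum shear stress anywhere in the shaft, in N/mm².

81.3 N/mm²

ω = 2π·1180/60 = 123.6 rad/s, so T = P/ω = 189×745.7 / 123.6 = 1141 N·m.
Under the same torque, τ_max = 16T/(πd³) is largest where d is smallest — segment CD (d = 41.5 mm).
τ_max = 16·1141/(π·(0.0415)³) = 8.127×10^7 Pa.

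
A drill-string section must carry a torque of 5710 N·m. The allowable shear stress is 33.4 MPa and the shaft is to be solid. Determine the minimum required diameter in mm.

95.5 mm

For a solid shaft τ_max = 16T/(πd³), so d = (16T/(π τ_allow))^(1/3) = (16·5710/(π·3.34×10^7))^(1/3) = 0.09549 m.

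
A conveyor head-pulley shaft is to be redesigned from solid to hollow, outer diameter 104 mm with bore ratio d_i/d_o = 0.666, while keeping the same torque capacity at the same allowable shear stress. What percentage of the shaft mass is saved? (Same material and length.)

35.6 %

Equal τ_max and T ⇒ the solid shaft needs d_s³ = d_o³(1−k⁴), so d_s = 104·(1−0.666⁴)^(1/3) = 96.68 mm.
Area ratio A_h/A_s = d_o²(1−k²)/d_s² = (1−k²)/(1−k⁴)^(2/3) = 0.6439.
Mass saving = 1 − 0.6439 = 35.6 %.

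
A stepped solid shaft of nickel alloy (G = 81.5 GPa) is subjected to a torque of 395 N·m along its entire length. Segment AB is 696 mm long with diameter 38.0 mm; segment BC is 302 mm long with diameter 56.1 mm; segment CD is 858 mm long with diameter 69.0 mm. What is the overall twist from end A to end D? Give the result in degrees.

J_AB = π(0.0380)⁴/32 = 2.05×10^-7 m⁴; J_BC = π(0.0561)⁴/32 = 9.72×10^-7 m⁴; J_CD = π(0.0690)⁴/32 = 2.23×10^-6 m⁴.
θ = (T/G)·Σ L_i/J_i = (395.0/81.5×10⁹)·(0.696/2.05×10^-7 + 0.302/9.72×10^-7 + 0.858/2.23×10^-6) = 0.01985 rad.

1.14°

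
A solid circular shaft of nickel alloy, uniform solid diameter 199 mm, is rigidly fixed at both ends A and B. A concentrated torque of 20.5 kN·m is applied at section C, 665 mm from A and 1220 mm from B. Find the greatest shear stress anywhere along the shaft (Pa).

8.57e6 Pa

With uniform GJ and both ends fixed, compatibility θ_AC = θ_CB gives T_A·a = T_B·b, together with T_A + T_B = T₀.
T_A = T₀·b/(a+b) = 20500·1220/1885 = 13270 N·m; T_B = 7232 N·m.
τ in each portion: τ_AC = 8.57×10^6 Pa, τ_CB = 4.67×10^6 Pa; maximum is in AC.
τ_max = T_AC·r/J = 13270·0.0995/1.54×10^-4 = 8.575×10^6 Pa.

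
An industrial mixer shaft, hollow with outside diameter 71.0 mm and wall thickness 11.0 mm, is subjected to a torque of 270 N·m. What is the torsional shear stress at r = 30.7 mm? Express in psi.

623 psi

J = π(d_o⁴ − d_i⁴)/32 = π(0.0710⁴ − 0.0490⁴)/32 = 1.929×10^-6 m⁴.
Shear stress varies linearly with radius: τ = T·r/J = 270.0 × 0.0307 / 1.929×10^-6 = 4.297×10^6 Pa.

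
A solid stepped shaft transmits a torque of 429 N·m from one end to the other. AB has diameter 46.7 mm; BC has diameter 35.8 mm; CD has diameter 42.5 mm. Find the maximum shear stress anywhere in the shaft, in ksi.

6.91 ksi

Under the same torque, τ_max = 16T/(πd³) is largest where d is smallest — segment BC (d = 35.8 mm).
τ_max = 16·429.0/(π·(0.0358)³) = 4.762×10^7 Pa.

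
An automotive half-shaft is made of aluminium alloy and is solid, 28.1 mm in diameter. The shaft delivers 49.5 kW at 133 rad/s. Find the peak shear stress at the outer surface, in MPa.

85.4 MPa

ω = 133 rad/s, so T = P/ω = 49.5×10³ / 133.0 = 372.2 N·m.
J = πd⁴/32 = π(0.0281)⁴/32 = 6.121×10^-8 m⁴.
τ_max = T·r/J = 372.2 × 0.0140 / 6.121×10^-8 = 8.543×10^7 Pa.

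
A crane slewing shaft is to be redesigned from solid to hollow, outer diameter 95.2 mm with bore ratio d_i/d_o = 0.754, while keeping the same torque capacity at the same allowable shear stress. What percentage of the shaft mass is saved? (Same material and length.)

44.0 %

Equal τ_max and T ⇒ the solid shaft needs d_s³ = d_o³(1−k⁴), so d_s = 95.2·(1−0.754⁴)^(1/3) = 83.58 mm.
Area ratio A_h/A_s = d_o²(1−k²)/d_s² = (1−k²)/(1−k⁴)^(2/3) = 0.5598.
Mass saving = 1 − 0.5598 = 44.0 %.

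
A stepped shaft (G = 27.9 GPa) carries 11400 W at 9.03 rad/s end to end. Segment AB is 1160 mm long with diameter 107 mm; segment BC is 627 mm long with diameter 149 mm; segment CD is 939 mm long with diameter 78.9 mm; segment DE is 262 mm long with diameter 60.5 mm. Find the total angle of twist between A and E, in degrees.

ω = 9.03 rad/s, so T = P/ω = 11400 / 9.030 = 1262 N·m.
J_AB = π(0.107)⁴/32 = 1.29×10^-5 m⁴; J_BC = π(0.149)⁴/32 = 4.84×10^-5 m⁴; J_CD = π(0.0789)⁴/32 = 3.80×10^-6 m⁴; J_DE = π(0.0605)⁴/32 = 1.32×10^-6 m⁴.
θ = (T/G)·Σ L_i/J_i = (1262/27.9×10⁹)·(1.16/1.29×10^-5 + 0.627/4.84×10^-5 + 0.939/3.80×10^-6 + 0.262/1.32×10^-6) = 0.02485 rad.

1.42°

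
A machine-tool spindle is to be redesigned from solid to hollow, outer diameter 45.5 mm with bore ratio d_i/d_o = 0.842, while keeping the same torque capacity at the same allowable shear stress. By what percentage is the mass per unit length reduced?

53.6 %

Equal τ_max and T ⇒ the solid shaft needs d_s³ = d_o³(1−k⁴), so d_s = 45.5·(1−0.842⁴)^(1/3) = 36.05 mm.
Area ratio A_h/A_s = d_o²(1−k²)/d_s² = (1−k²)/(1−k⁴)^(2/3) = 0.4636.
Mass saving = 1 − 0.4636 = 53.6 %.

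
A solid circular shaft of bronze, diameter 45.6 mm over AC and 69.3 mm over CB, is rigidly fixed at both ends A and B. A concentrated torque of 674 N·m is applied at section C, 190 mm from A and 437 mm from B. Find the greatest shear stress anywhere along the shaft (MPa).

Compatibility: T_A·a/J_AC = T_B·b/J_CB with T_A + T_B = T₀.
J_AC = 4.24×10^-7 m⁴, J_CB = 2.26×10^-6 m⁴, so T_A = T₀·(J_AC/a)/((J_AC/a)+(J_CB/b)) = 203.1 N·m, T_B = 470.9 N·m.
τ in each portion: τ_AC = 1.09×10^7 Pa, τ_CB = 7.21×10^6 Pa; maximum is in AC.
τ_max = T_AC·r/J = 203.1·0.0228/4.24×10^-7 = 1.091×10^7 Pa.

10.9 MPa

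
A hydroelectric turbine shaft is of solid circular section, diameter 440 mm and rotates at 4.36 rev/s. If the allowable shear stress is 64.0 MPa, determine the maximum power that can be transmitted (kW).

29300 kW

J = πd⁴/32 = π(0.440)⁴/32 = 3.680×10^-3 m⁴.
T_max = τ_allow·J/r = 6.40×10^7 × 3.680×10^-3 / 0.220 = 1.070e6 N·m.
ω = 2π·4.36 = 27.39 rad/s, so P_max = T_max·ω = 2.932×10^7 W.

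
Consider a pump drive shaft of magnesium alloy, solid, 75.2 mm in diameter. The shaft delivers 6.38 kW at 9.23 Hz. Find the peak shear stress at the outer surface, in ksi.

0.191 ksi

ω = 2π·9.23 = 57.99 rad/s, so T = P/ω = 6.38×10³ / 57.99 = 110.0 N·m.
J = πd⁴/32 = π(0.0752)⁴/32 = 3.140×10^-6 m⁴.
τ_max = T·r/J = 110.0 × 0.0376 / 3.140×10^-6 = 1.318×10^6 Pa.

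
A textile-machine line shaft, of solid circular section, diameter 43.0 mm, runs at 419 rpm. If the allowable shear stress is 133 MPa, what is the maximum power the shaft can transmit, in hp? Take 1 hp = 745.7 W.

122 hp

J = πd⁴/32 = π(0.0430)⁴/32 = 3.356×10^-7 m⁴.
T_max = τ_allow·J/r = 1.33×10^8 × 3.356×10^-7 / 0.0215 = 2076 N·m.
ω = 2π·419/60 = 43.88 rad/s, so P_max = T_max·ω = 9.110×10^4 W.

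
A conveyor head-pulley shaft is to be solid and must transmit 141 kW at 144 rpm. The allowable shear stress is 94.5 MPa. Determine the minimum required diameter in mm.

ω = 2π·144/60 = 15.08 rad/s, so T = P/ω = 141×10³ / 15.08 = 9350 N·m.
For a solid shaft τ_max = 16T/(πd³), so d = (16T/(π τ_allow))^(1/3) = (16·9350/(π·9.45×10^7))^(1/3) = 0.07958 m.

79.6 mm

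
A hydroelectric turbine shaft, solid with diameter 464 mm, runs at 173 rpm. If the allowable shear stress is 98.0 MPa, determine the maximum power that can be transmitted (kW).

J = πd⁴/32 = π(0.464)⁴/32 = 4.551×10^-3 m⁴.
T_max = τ_allow·J/r = 9.80×10^7 × 4.551×10^-3 / 0.232 = 1.922e6 N·m.
ω = 2π·173/60 = 18.12 rad/s, so P_max = T_max·ω = 3.482×10^7 W.

34800 kW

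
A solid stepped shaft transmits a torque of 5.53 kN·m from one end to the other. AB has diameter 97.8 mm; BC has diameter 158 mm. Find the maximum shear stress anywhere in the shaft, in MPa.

30.1 MPa

Under the same torque, τ_max = 16T/(πd³) is largest where d is smallest — segment AB (d = 97.8 mm).
τ_max = 16·5530/(π·(0.0978)³) = 3.011×10^7 Pa.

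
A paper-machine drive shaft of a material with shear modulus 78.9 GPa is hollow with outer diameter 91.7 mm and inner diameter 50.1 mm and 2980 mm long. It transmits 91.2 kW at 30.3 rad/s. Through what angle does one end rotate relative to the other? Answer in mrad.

18.0 mrad

ω = 30.3 rad/s, so T = P/ω = 91.2×10³ / 30.30 = 3010 N·m.
J = π(d_o⁴ − d_i⁴)/32 = π(0.0917⁴ − 0.0501⁴)/32 = 6.323×10^-6 m⁴.
θ = T·L/(G·J) = 3010 × 2.98 / (78.9×10⁹ × 6.323×10^-6) = 0.01798 rad.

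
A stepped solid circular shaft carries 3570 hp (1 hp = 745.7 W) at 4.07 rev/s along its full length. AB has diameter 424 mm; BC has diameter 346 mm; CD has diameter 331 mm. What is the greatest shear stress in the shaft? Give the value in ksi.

ω = 2π·4.07 = 25.57 rad/s, so T = P/ω = 3570×745.7 / 25.57 = 104100 N·m.
Under the same torque, τ_max = 16T/(πd³) is largest where d is smallest — segment CD (d = 331 mm).
τ_max = 16·104100/(π·(0.331)³) = 1.462×10^7 Pa.

2.12 ksi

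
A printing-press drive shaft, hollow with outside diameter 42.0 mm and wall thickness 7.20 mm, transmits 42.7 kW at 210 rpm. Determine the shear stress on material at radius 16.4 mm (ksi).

ω = 2π·210/60 = 21.99 rad/s, so T = P/ω = 42.7×10³ / 21.99 = 1942 N·m.
J = π(d_o⁴ − d_i⁴)/32 = π(0.0420⁴ − 0.0276⁴)/32 = 2.485×10^-7 m⁴.
Shear stress varies linearly with radius: τ = T·r/J = 1942 × 0.0164 / 2.485×10^-7 = 1.281×10^8 Pa.

18.6 ksi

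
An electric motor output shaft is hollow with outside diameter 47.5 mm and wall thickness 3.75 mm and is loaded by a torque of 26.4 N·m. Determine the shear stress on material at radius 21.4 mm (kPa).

J = π(d_o⁴ − d_i⁴)/32 = π(0.0475⁴ − 0.0400⁴)/32 = 2.484×10^-7 m⁴.
Shear stress varies linearly with radius: τ = T·r/J = 26.40 × 0.0214 / 2.484×10^-7 = 2.274×10^6 Pa.

2270 kPa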